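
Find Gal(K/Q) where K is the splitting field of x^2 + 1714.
Gal(K/Q) = Z/2Z (cyclic of order 2)

x^2 + 1714 is irreducible over Q since -1714 is not a rational square. The splitting field Q(sqrt(-1714)) has degree 2 over Q, and its unique nontrivial automorphism is sqrt(-1714) ↦ -sqrt(-1714). Hence Gal(Q(sqrt(-1714))/Q) = Z/2Z.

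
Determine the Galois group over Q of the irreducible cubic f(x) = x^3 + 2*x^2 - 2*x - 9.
Gal(K/Q) = S_3 (symmetric group of order 6)

Compute the discriminant of x^3 + (2)*x^2 + (-2)*x + (-9): Δ = -1203. Since Δ is not a rational square, the Galois group is not contained in A_3; it must be the full S_3 (irreducibility of the cubic rules out anything smaller).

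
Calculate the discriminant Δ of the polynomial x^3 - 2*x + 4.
Δ = -400

For a depressed cubic x^3 + p x + q the discriminant is Δ = -4 p^3 - 27 q^2 = -4*(-2)^3 - 27*(4)^2 = 32 - 432 = -400.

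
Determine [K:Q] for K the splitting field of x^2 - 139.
[K:Q] = 2

The polynomial x^2 - 139 is irreducible over Q since 139 is not a perfect square. Its splitting field is Q(sqrt(139)), which has degree 2 over Q.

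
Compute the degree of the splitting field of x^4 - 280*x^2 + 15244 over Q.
[K:Q] = 4

f factors as (x^2 - 74)(x^2 - 206); the splitting field is K = Q(sqrt(74), sqrt(206)). Since 74, 206, and 15244 are all non-squares in Q, the three subfields Q(sqrt(74)), Q(sqrt(206)), Q(sqrt(15244)) are distinct degree-2 extensions, so [K:Q] = 4 (Klein four Galois group).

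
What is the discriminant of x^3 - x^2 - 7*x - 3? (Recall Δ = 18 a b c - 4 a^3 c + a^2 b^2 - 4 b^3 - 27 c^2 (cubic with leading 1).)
Δ = 788

For x^3 + a x^2 + b x + c the discriminant is Δ = 18 a b c - 4 a^3 c + a^2 b^2 - 4 b^3 - 27 c^2.
Plug a = -1, b = -7, c = -3:
  18*(-1)*(-7)*(-3) - 4*(-1)^3*(-3) + (-1)^2*(-7)^2 - 4*(-7)^3 - 27*(-3)^2
  = -378 + (-12) + 49 + (1372) + (-243)
  = 788.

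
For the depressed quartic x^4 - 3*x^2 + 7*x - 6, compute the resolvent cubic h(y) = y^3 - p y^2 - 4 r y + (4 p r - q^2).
h(y) = y^3 + 3*y^2 + 24*y + 23

Identify coefficients: p = -3, q = 7, r = -6.
Plug into h(y) = y^3 - p y^2 - 4 r y + (4 p r - q^2):
  h(y) = y^3 - (-3) y^2 - 4*(-6) y + (4*(-3)*(-6) - (7)^2)
       = y^3 + (3) y^2 + (24) y + (23).
Simplifying: h(y) = y^3 + 3*y^2 + 24*y + 23.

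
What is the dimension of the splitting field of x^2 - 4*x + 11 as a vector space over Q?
[K:Q] = 2

The discriminant of x^2 + (-4)*x + (11) is b^2 - 4c = 16 - (44) = -28. Since -28 is not a perfect square in Q, the polynomial is irreducible over Q. Its two roots generate a degree-2 extension, so [K:Q] = 2.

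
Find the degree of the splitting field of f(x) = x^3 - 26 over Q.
[K:Q] = 6

x^3 - 26 has one real root r = 26^(1/3) and two complex roots r*zeta_3, r*zeta_3^2 where zeta_3 = e^(2*pi*i/3). The splitting field is Q(r, zeta_3). [Q(r):Q] = 3 and [Q(zeta_3):Q] = 2 with gcd = 1, so [Q(r, zeta_3):Q] = 3 * 2 = 6.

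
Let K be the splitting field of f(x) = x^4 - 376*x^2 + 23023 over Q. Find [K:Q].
[K:Q] = 4

f factors as (x^2 - 299)(x^2 - 77); the splitting field is K = Q(sqrt(299), sqrt(77)). Since 299, 77, and 23023 are all non-squares in Q, the three subfields Q(sqrt(299)), Q(sqrt(77)), Q(sqrt(23023)) are distinct degree-2 extensions, so [K:Q] = 4 (Klein four Galois group).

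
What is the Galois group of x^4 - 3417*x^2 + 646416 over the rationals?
Gal(K/Q) = Z/2Z (cyclic of order 2)

f factors as (x^2 - 201)(x^2 - 3216), so the splitting field is K = Q(sqrt(201), sqrt(3216)). The squarefree part of 201 is 201 and the squarefree part of 3216 is also 201, so sqrt(201) and sqrt(3216) are both rational multiples of sqrt(201). Hence Q(sqrt(201)) = Q(sqrt(3216)) = Q(sqrt(201)), and the splitting field collapses to a single degree-2 extension with Galois group Z/2Z.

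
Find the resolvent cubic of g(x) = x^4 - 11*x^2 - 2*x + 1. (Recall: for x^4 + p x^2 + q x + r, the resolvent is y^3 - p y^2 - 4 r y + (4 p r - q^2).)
h(y) = y^3 + 11*y^2 - 4*y - 48

Identify coefficients: p = -11, q = -2, r = 1.
Plug into h(y) = y^3 - p y^2 - 4 r y + (4 p r - q^2):
  h(y) = y^3 - (-11) y^2 - 4*(1) y + (4*(-11)*(1) - (-2)^2)
       = y^3 + (11) y^2 + (-4) y + (-48).
Simplifying: h(y) = y^3 + 11*y^2 - 4*y - 48.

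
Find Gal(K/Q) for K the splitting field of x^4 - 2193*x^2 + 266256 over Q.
Gal(K/Q) = Z/2Z (cyclic of order 2)

f factors as (x^2 - 2064)(x^2 - 129), so the splitting field is K = Q(sqrt(2064), sqrt(129)). The squarefree part of 2064 is 129 and the squarefree part of 129 is also 129, so sqrt(2064) and sqrt(129) are both rational multiples of sqrt(129). Hence Q(sqrt(2064)) = Q(sqrt(129)) = Q(sqrt(129)), and the splitting field collapses to a single degree-2 extension with Galois group Z/2Z.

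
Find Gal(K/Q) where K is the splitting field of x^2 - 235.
Gal(K/Q) = Z/2Z (cyclic of order 2)

x^2 - 235 is irreducible over Q since 235 is not a rational square. The splitting field Q(sqrt(235)) has degree 2 over Q, and its unique nontrivial automorphism is sqrt(235) ↦ -sqrt(235). Hence Gal(Q(sqrt(235))/Q) = Z/2Z.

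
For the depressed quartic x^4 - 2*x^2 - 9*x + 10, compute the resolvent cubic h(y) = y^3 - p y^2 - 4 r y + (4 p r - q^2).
h(y) = y^3 + 2*y^2 - 40*y - 161

Identify coefficients: p = -2, q = -9, r = 10.
Plug into h(y) = y^3 - p y^2 - 4 r y + (4 p r - q^2):
  h(y) = y^3 - (-2) y^2 - 4*(10) y + (4*(-2)*(10) - (-9)^2)
       = y^3 + (2) y^2 + (-40) y + (-161).
Simplifying: h(y) = y^3 + 2*y^2 - 40*y - 161.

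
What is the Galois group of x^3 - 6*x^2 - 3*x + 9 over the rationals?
Gal(K/Q) = S_3 (symmetric group of order 6)

Compute the discriminant of x^3 + (-6)*x^2 + (-3)*x + (9): Δ = 8937. Since Δ is not a rational square, the Galois group is not contained in A_3; it must be the full S_3 (irreducibility of the cubic rules out anything smaller).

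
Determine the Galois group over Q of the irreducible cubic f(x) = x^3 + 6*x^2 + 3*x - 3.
Gal(K/Q) = S_3 (symmetric group of order 6)

Compute the discriminant of x^3 + (6)*x^2 + (3)*x + (-3): Δ = 1593. Since Δ is not a rational square, the Galois group is not contained in A_3; it must be the full S_3 (irreducibility of the cubic rules out anything smaller).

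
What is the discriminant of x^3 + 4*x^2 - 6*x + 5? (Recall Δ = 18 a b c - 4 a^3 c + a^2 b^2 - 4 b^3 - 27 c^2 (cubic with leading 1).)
Δ = -2675

For x^3 + a x^2 + b x + c the discriminant is Δ = 18 a b c - 4 a^3 c + a^2 b^2 - 4 b^3 - 27 c^2.
Plug a = 4, b = -6, c = 5:
  18*(4)*(-6)*(5) - 4*(4)^3*(5) + (4)^2*(-6)^2 - 4*(-6)^3 - 27*(5)^2
  = -2160 + (-1280) + 576 + (864) + (-675)
  = -2675.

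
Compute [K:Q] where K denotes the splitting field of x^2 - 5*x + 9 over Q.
[K:Q] = 2

The discriminant of x^2 + (-5)*x + (9) is b^2 - 4c = 25 - (36) = -11. Since -11 is not a perfect square in Q, the polynomial is irreducible over Q. Its two roots generate a degree-2 extension, so [K:Q] = 2.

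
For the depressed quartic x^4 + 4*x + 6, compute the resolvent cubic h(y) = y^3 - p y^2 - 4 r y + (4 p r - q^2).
h(y) = y^3 - 24*y - 16

Identify coefficients: p = 0, q = 4, r = 6.
Plug into h(y) = y^3 - p y^2 - 4 r y + (4 p r - q^2):
  h(y) = y^3 - (0) y^2 - 4*(6) y + (4*(0)*(6) - (4)^2)
       = y^3 + (0) y^2 + (-24) y + (-16).
Simplifying: h(y) = y^3 - 24*y - 16.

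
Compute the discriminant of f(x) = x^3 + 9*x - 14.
Δ = -8208

For a depressed cubic x^3 + p x + q the discriminant is Δ = -4 p^3 - 27 q^2 = -4*(9)^3 - 27*(-14)^2 = -2916 - 5292 = -8208.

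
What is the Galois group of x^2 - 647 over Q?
Gal(K/Q) = Z/2Z (cyclic of order 2)

x^2 - 647 is irreducible over Q since 647 is not a rational square. The splitting field Q(sqrt(647)) has degree 2 over Q, and its unique nontrivial automorphism is sqrt(647) ↦ -sqrt(647). Hence Gal(Q(sqrt(647))/Q) = Z/2Z.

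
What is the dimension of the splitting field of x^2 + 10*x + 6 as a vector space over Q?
[K:Q] = 2

The discriminant of x^2 + (10)*x + (6) is b^2 - 4c = 100 - (24) = 76. Since 76 is not a perfect square in Q, the polynomial is irreducible over Q. Its two roots generate a degree-2 extension, so [K:Q] = 2.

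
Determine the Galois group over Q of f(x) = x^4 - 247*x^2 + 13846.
Gal(K/Q) = V_4 (Klein four-group, Z/2Z × Z/2Z)

f factors as (x^2 - 161)(x^2 - 86), so the splitting field is K = Q(sqrt(161), sqrt(86)). The elements 161, 86, 13846 are all non-squares in Q, so sqrt(161) and sqrt(86) generate independent quadratic extensions. Thus [K:Q] = 4 and Gal(K/Q) is generated by the two order-2 automorphisms sqrt(161) ↦ -sqrt(161) and sqrt(86) ↦ -sqrt(86), giving V_4.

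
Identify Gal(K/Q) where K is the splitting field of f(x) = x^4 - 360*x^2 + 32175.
Gal(K/Q) = V_4 (Klein four-group, Z/2Z × Z/2Z)

f factors as (x^2 - 165)(x^2 - 195), so the splitting field is K = Q(sqrt(165), sqrt(195)). The elements 165, 195, 32175 are all non-squares in Q, so sqrt(165) and sqrt(195) generate independent quadratic extensions. Thus [K:Q] = 4 and Gal(K/Q) is generated by the two order-2 automorphisms sqrt(165) ↦ -sqrt(165) and sqrt(195) ↦ -sqrt(195), giving V_4.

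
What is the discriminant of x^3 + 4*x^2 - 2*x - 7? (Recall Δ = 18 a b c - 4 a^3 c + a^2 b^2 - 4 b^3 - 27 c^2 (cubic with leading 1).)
Δ = 1573

For x^3 + a x^2 + b x + c the discriminant is Δ = 18 a b c - 4 a^3 c + a^2 b^2 - 4 b^3 - 27 c^2.
Plug a = 4, b = -2, c = -7:
  18*(4)*(-2)*(-7) - 4*(4)^3*(-7) + (4)^2*(-2)^2 - 4*(-2)^3 - 27*(-7)^2
  = 1008 + (1792) + 64 + (32) + (-1323)
  = 1573.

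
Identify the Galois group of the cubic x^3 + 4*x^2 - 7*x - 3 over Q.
Gal(K/Q) = S_3 (symmetric group of order 6)

Compute the discriminant of x^3 + (4)*x^2 + (-7)*x + (-3): Δ = 4193. Since Δ is not a rational square, the Galois group is not contained in A_3; it must be the full S_3 (irreducibility of the cubic rules out anything smaller).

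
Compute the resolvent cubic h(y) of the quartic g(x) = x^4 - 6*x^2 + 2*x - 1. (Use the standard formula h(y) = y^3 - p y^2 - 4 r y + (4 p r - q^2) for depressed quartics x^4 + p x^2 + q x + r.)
h(y) = y^3 + 6*y^2 + 4*y + 20

Identify coefficients: p = -6, q = 2, r = -1.
Plug into h(y) = y^3 - p y^2 - 4 r y + (4 p r - q^2):
  h(y) = y^3 - (-6) y^2 - 4*(-1) y + (4*(-6)*(-1) - (2)^2)
       = y^3 + (6) y^2 + (4) y + (20).
Simplifying: h(y) = y^3 + 6*y^2 + 4*y + 20.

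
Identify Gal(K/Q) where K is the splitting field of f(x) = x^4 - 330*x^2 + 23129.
Gal(K/Q) = V_4 (Klein four-group, Z/2Z × Z/2Z)

f factors as (x^2 - 101)(x^2 - 229), so the splitting field is K = Q(sqrt(101), sqrt(229)). The elements 101, 229, 23129 are all non-squares in Q, so sqrt(101) and sqrt(229) generate independent quadratic extensions. Thus [K:Q] = 4 and Gal(K/Q) is generated by the two order-2 automorphisms sqrt(101) ↦ -sqrt(101) and sqrt(229) ↦ -sqrt(229), giving V_4.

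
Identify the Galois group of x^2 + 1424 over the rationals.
Gal(K/Q) = Z/2Z (cyclic of order 2)

x^2 + 1424 is irreducible over Q since -1424 is not a rational square. The splitting field Q(sqrt(-1424)) has degree 2 over Q, and its unique nontrivial automorphism is sqrt(-1424) ↦ -sqrt(-1424). Hence Gal(Q(sqrt(-1424))/Q) = Z/2Z.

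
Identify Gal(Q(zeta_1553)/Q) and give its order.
|Gal(Q(zeta_1553)/Q)| = phi(1553) = 1552; group ≅ (Z/1553Z)^* ≅ Z/1552Z

The n-th cyclotomic polynomial Φ_1553(x) is the minimal polynomial of zeta_1553 over Q and has degree phi(1553) = 1552. So Q(zeta_1553) is a degree-1552 Galois extension with Galois group (Z/1553Z)^*. (Z/1553Z)^* is cyclic since 1553 is an odd prime power (or 4). Hence Gal(Q(zeta_1553)/Q) ≅ Z/1552Z.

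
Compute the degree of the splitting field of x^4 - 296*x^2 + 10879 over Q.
[K:Q] = 4

f factors as (x^2 - 253)(x^2 - 43); the splitting field is K = Q(sqrt(253), sqrt(43)). Since 253, 43, and 10879 are all non-squares in Q, the three subfields Q(sqrt(253)), Q(sqrt(43)), Q(sqrt(10879)) are distinct degree-2 extensions, so [K:Q] = 4 (Klein four Galois group).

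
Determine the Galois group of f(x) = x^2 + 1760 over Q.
Gal(K/Q) = Z/2Z (cyclic of order 2)

x^2 + 1760 is irreducible over Q since -1760 is not a rational square. The splitting field Q(sqrt(-1760)) has degree 2 over Q, and its unique nontrivial automorphism is sqrt(-1760) ↦ -sqrt(-1760). Hence Gal(Q(sqrt(-1760))/Q) = Z/2Z.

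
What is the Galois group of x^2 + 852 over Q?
Gal(K/Q) = Z/2Z (cyclic of order 2)

x^2 + 852 is irreducible over Q since -852 is not a rational square. The splitting field Q(sqrt(-852)) has degree 2 over Q, and its unique nontrivial automorphism is sqrt(-852) ↦ -sqrt(-852). Hence Gal(Q(sqrt(-852))/Q) = Z/2Z.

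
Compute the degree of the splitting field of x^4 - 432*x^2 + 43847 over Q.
[K:Q] = 4

f factors as (x^2 - 163)(x^2 - 269); the splitting field is K = Q(sqrt(163), sqrt(269)). Since 163, 269, and 43847 are all non-squares in Q, the three subfields Q(sqrt(163)), Q(sqrt(269)), Q(sqrt(43847)) are distinct degree-2 extensions, so [K:Q] = 4 (Klein four Galois group).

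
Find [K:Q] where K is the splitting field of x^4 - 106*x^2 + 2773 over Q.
[K:Q] = 4

f factors as (x^2 - 59)(x^2 - 47); the splitting field is K = Q(sqrt(59), sqrt(47)). Since 59, 47, and 2773 are all non-squares in Q, the three subfields Q(sqrt(59)), Q(sqrt(47)), Q(sqrt(2773)) are distinct degree-2 extensions, so [K:Q] = 4 (Klein four Galois group).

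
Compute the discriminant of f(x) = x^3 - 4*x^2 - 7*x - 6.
Δ = -3376

For x^3 + a x^2 + b x + c the discriminant is Δ = 18 a b c - 4 a^3 c + a^2 b^2 - 4 b^3 - 27 c^2.
Plug a = -4, b = -7, c = -6:
  18*(-4)*(-7)*(-6) - 4*(-4)^3*(-6) + (-4)^2*(-7)^2 - 4*(-7)^3 - 27*(-6)^2
  = -3024 + (-1536) + 784 + (1372) + (-972)
  = -3376.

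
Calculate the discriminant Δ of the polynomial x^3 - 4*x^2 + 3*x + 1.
Δ = 49

For x^3 + a x^2 + b x + c the discriminant is Δ = 18 a b c - 4 a^3 c + a^2 b^2 - 4 b^3 - 27 c^2.
Plug a = -4, b = 3, c = 1:
  18*(-4)*(3)*(1) - 4*(-4)^3*(1) + (-4)^2*(3)^2 - 4*(3)^3 - 27*(1)^2
  = -216 + (256) + 144 + (-108) + (-27)
  = 49.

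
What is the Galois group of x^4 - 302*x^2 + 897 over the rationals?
Gal(K/Q) = V_4 (Klein four-group, Z/2Z × Z/2Z)

f factors as (x^2 - 299)(x^2 - 3), so the splitting field is K = Q(sqrt(299), sqrt(3)). The elements 299, 3, 897 are all non-squares in Q, so sqrt(299) and sqrt(3) generate independent quadratic extensions. Thus [K:Q] = 4 and Gal(K/Q) is generated by the two order-2 automorphisms sqrt(299) ↦ -sqrt(299) and sqrt(3) ↦ -sqrt(3), giving V_4.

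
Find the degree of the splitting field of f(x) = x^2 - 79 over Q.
[K:Q] = 2

The polynomial x^2 - 79 is irreducible over Q since 79 is not a perfect square. Its splitting field is Q(sqrt(79)), which has degree 2 over Q.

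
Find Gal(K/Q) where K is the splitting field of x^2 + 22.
Gal(K/Q) = Z/2Z (cyclic of order 2)

x^2 + 22 is irreducible over Q since -22 is not a rational square. The splitting field Q(sqrt(-22)) has degree 2 over Q, and its unique nontrivial automorphism is sqrt(-22) ↦ -sqrt(-22). Hence Gal(Q(sqrt(-22))/Q) = Z/2Z.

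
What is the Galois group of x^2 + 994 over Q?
Gal(K/Q) = Z/2Z (cyclic of order 2)

x^2 + 994 is irreducible over Q since -994 is not a rational square. The splitting field Q(sqrt(-994)) has degree 2 over Q, and its unique nontrivial automorphism is sqrt(-994) ↦ -sqrt(-994). Hence Gal(Q(sqrt(-994))/Q) = Z/2Z.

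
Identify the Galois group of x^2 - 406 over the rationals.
Gal(K/Q) = Z/2Z (cyclic of order 2)

x^2 - 406 is irreducible over Q since 406 is not a rational square. The splitting field Q(sqrt(406)) has degree 2 over Q, and its unique nontrivial automorphism is sqrt(406) ↦ -sqrt(406). Hence Gal(Q(sqrt(406))/Q) = Z/2Z.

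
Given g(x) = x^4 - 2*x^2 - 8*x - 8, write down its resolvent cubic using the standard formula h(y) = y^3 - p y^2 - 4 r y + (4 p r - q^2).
h(y) = y^3 + 2*y^2 + 32*y

Identify coefficients: p = -2, q = -8, r = -8.
Plug into h(y) = y^3 - p y^2 - 4 r y + (4 p r - q^2):
  h(y) = y^3 - (-2) y^2 - 4*(-8) y + (4*(-2)*(-8) - (-8)^2)
       = y^3 + (2) y^2 + (32) y + (0).
Simplifying: h(y) = y^3 + 2*y^2 + 32*y.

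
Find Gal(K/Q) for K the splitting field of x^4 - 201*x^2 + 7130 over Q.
Gal(K/Q) = V_4 (Klein four-group, Z/2Z × Z/2Z)

f factors as (x^2 - 155)(x^2 - 46), so the splitting field is K = Q(sqrt(155), sqrt(46)). The elements 155, 46, 7130 are all non-squares in Q, so sqrt(155) and sqrt(46) generate independent quadratic extensions. Thus [K:Q] = 4 and Gal(K/Q) is generated by the two order-2 automorphisms sqrt(155) ↦ -sqrt(155) and sqrt(46) ↦ -sqrt(46), giving V_4.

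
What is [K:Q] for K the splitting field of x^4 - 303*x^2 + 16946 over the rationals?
[K:Q] = 4

f factors as (x^2 - 74)(x^2 - 229); the splitting field is K = Q(sqrt(74), sqrt(229)). Since 74, 229, and 16946 are all non-squares in Q, the three subfields Q(sqrt(74)), Q(sqrt(229)), Q(sqrt(16946)) are distinct degree-2 extensions, so [K:Q] = 4 (Klein four Galois group).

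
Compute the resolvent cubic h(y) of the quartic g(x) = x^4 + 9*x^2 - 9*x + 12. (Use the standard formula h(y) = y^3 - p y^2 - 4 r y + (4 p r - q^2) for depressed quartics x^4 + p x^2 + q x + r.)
h(y) = y^3 - 9*y^2 - 48*y + 351

Identify coefficients: p = 9, q = -9, r = 12.
Plug into h(y) = y^3 - p y^2 - 4 r y + (4 p r - q^2):
  h(y) = y^3 - (9) y^2 - 4*(12) y + (4*(9)*(12) - (-9)^2)
       = y^3 + (-9) y^2 + (-48) y + (351).
Simplifying: h(y) = y^3 - 9*y^2 - 48*y + 351.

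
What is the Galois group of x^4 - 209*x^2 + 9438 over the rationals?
Gal(K/Q) = V_4 (Klein four-group, Z/2Z × Z/2Z)

f factors as (x^2 - 143)(x^2 - 66), so the splitting field is K = Q(sqrt(143), sqrt(66)). The elements 143, 66, 9438 are all non-squares in Q, so sqrt(143) and sqrt(66) generate independent quadratic extensions. Thus [K:Q] = 4 and Gal(K/Q) is generated by the two order-2 automorphisms sqrt(143) ↦ -sqrt(143) and sqrt(66) ↦ -sqrt(66), giving V_4.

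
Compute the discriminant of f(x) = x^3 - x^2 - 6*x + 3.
Δ = 993

For x^3 + a x^2 + b x + c the discriminant is Δ = 18 a b c - 4 a^3 c + a^2 b^2 - 4 b^3 - 27 c^2.
Plug a = -1, b = -6, c = 3:
  18*(-1)*(-6)*(3) - 4*(-1)^3*(3) + (-1)^2*(-6)^2 - 4*(-6)^3 - 27*(3)^2
  = 324 + (12) + 36 + (864) + (-243)
  = 993.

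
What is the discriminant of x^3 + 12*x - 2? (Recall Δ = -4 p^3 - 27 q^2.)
Δ = -7020

For a depressed cubic x^3 + p x + q the discriminant is Δ = -4 p^3 - 27 q^2 = -4*(12)^3 - 27*(-2)^2 = -6912 - 108 = -7020.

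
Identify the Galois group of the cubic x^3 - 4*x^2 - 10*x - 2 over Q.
Gal(K/Q) = S_3 (symmetric group of order 6)

Compute the discriminant of x^3 + (-4)*x^2 + (-10)*x + (-2): Δ = 3540. Since Δ is not a rational square, the Galois group is not contained in A_3; it must be the full S_3 (irreducibility of the cubic rules out anything smaller).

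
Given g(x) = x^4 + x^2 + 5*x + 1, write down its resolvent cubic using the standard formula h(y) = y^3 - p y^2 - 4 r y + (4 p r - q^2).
h(y) = y^3 - y^2 - 4*y - 21

Identify coefficients: p = 1, q = 5, r = 1.
Plug into h(y) = y^3 - p y^2 - 4 r y + (4 p r - q^2):
  h(y) = y^3 - (1) y^2 - 4*(1) y + (4*(1)*(1) - (5)^2)
       = y^3 + (-1) y^2 + (-4) y + (-21).
Simplifying: h(y) = y^3 - y^2 - 4*y - 21.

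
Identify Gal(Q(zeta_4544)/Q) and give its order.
|Gal(Q(zeta_4544)/Q)| = phi(4544) = 2240; group ≅ (Z/4544Z)^* ≅ Z/2Z × Z/16Z × Z/70Z

The n-th cyclotomic polynomial Φ_4544(x) is the minimal polynomial of zeta_4544 over Q and has degree phi(4544) = 2240. So Q(zeta_4544) is a degree-2240 Galois extension with Galois group (Z/4544Z)^*. By CRT, (Z/4544Z)^* ≅ (Z/64Z)^* × (Z/71Z)^*. Each prime-power unit group is (Z/64Z)^* ≅ Z/2Z × Z/16Z; (Z/71Z)^* ≅ Z/70Z. Hence Gal(Q(zeta_4544)/Q) ≅ Z/2Z × Z/16Z × Z/70Z.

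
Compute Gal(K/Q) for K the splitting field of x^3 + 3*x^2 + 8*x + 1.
Gal(K/Q) = S_3 (symmetric group of order 6)

Compute the discriminant of x^3 + (3)*x^2 + (8)*x + (1): Δ = -1175. Since Δ is not a rational square, the Galois group is not contained in A_3; it must be the full S_3 (irreducibility of the cubic rules out anything smaller).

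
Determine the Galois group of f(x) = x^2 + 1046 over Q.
Gal(K/Q) = Z/2Z (cyclic of order 2)

x^2 + 1046 is irreducible over Q since -1046 is not a rational square. The splitting field Q(sqrt(-1046)) has degree 2 over Q, and its unique nontrivial automorphism is sqrt(-1046) ↦ -sqrt(-1046). Hence Gal(Q(sqrt(-1046))/Q) = Z/2Z.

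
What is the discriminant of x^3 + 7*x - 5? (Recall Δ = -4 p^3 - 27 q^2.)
Δ = -2047

For a depressed cubic x^3 + p x + q the discriminant is Δ = -4 p^3 - 27 q^2 = -4*(7)^3 - 27*(-5)^2 = -1372 - 675 = -2047.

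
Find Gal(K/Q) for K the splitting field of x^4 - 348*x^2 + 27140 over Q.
Gal(K/Q) = V_4 (Klein four-group, Z/2Z × Z/2Z)

f factors as (x^2 - 230)(x^2 - 118), so the splitting field is K = Q(sqrt(230), sqrt(118)). The elements 230, 118, 27140 are all non-squares in Q, so sqrt(230) and sqrt(118) generate independent quadratic extensions. Thus [K:Q] = 4 and Gal(K/Q) is generated by the two order-2 automorphisms sqrt(230) ↦ -sqrt(230) and sqrt(118) ↦ -sqrt(118), giving V_4.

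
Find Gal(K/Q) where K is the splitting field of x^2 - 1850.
Gal(K/Q) = Z/2Z (cyclic of order 2)

x^2 - 1850 is irreducible over Q since 1850 is not a rational square. The splitting field Q(sqrt(1850)) has degree 2 over Q, and its unique nontrivial automorphism is sqrt(1850) ↦ -sqrt(1850). Hence Gal(Q(sqrt(1850))/Q) = Z/2Z.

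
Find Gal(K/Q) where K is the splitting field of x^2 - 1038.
Gal(K/Q) = Z/2Z (cyclic of order 2)

x^2 - 1038 is irreducible over Q since 1038 is not a rational square. The splitting field Q(sqrt(1038)) has degree 2 over Q, and its unique nontrivial automorphism is sqrt(1038) ↦ -sqrt(1038). Hence Gal(Q(sqrt(1038))/Q) = Z/2Z.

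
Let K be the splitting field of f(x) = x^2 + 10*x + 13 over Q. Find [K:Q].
[K:Q] = 2

The discriminant of x^2 + (10)*x + (13) is b^2 - 4c = 100 - (52) = 48. Since 48 is not a perfect square in Q, the polynomial is irreducible over Q. Its two roots generate a degree-2 extension, so [K:Q] = 2.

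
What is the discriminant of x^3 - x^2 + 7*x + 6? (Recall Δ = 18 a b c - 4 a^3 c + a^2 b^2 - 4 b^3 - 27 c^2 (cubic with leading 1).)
Δ = -3027

For x^3 + a x^2 + b x + c the discriminant is Δ = 18 a b c - 4 a^3 c + a^2 b^2 - 4 b^3 - 27 c^2.
Plug a = -1, b = 7, c = 6:
  18*(-1)*(7)*(6) - 4*(-1)^3*(6) + (-1)^2*(7)^2 - 4*(7)^3 - 27*(6)^2
  = -756 + (24) + 49 + (-1372) + (-972)
  = -3027.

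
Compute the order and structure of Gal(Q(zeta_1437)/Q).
|Gal(Q(zeta_1437)/Q)| = phi(1437) = 956; group ≅ (Z/1437Z)^* ≅ Z/2Z × Z/478Z

The n-th cyclotomic polynomial Φ_1437(x) is the minimal polynomial of zeta_1437 over Q and has degree phi(1437) = 956. So Q(zeta_1437) is a degree-956 Galois extension with Galois group (Z/1437Z)^*. By CRT, (Z/1437Z)^* ≅ (Z/3Z)^* × (Z/479Z)^*. Each prime-power unit group is (Z/3Z)^* ≅ Z/2Z; (Z/479Z)^* ≅ Z/478Z. Hence Gal(Q(zeta_1437)/Q) ≅ Z/2Z × Z/478Z.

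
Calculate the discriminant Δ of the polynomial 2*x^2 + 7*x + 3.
Δ = 25

For a quadratic a x^2 + b x + c the discriminant is Δ = b^2 - 4ac = (7)^2 - 4*(2)*(3) = 49 - (24) = 25.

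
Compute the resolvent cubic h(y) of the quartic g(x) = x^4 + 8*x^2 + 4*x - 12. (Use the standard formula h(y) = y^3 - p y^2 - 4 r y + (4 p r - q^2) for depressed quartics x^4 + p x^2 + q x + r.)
h(y) = y^3 - 8*y^2 + 48*y - 400

Identify coefficients: p = 8, q = 4, r = -12.
Plug into h(y) = y^3 - p y^2 - 4 r y + (4 p r - q^2):
  h(y) = y^3 - (8) y^2 - 4*(-12) y + (4*(8)*(-12) - (4)^2)
       = y^3 + (-8) y^2 + (48) y + (-400).
Simplifying: h(y) = y^3 - 8*y^2 + 48*y - 400.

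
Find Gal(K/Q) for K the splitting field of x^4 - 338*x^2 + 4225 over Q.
Gal(K/Q) = Z/2Z (cyclic of order 2)

f factors as (x^2 - 325)(x^2 - 13), so the splitting field is K = Q(sqrt(325), sqrt(13)). The squarefree part of 325 is 13 and the squarefree part of 13 is also 13, so sqrt(325) and sqrt(13) are both rational multiples of sqrt(13). Hence Q(sqrt(325)) = Q(sqrt(13)) = Q(sqrt(13)), and the splitting field collapses to a single degree-2 extension with Galois group Z/2Z.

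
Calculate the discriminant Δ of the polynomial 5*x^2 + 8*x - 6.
Δ = 184

For a quadratic a x^2 + b x + c the discriminant is Δ = b^2 - 4ac = (8)^2 - 4*(5)*(-6) = 64 - (-120) = 184.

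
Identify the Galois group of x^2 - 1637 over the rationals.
Gal(K/Q) = Z/2Z (cyclic of order 2)

x^2 - 1637 is irreducible over Q since 1637 is not a rational square. The splitting field Q(sqrt(1637)) has degree 2 over Q, and its unique nontrivial automorphism is sqrt(1637) ↦ -sqrt(1637). Hence Gal(Q(sqrt(1637))/Q) = Z/2Z.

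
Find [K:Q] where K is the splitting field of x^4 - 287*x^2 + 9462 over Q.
[K:Q] = 4

f factors as (x^2 - 249)(x^2 - 38); the splitting field is K = Q(sqrt(249), sqrt(38)). Since 249, 38, and 9462 are all non-squares in Q, the three subfields Q(sqrt(249)), Q(sqrt(38)), Q(sqrt(9462)) are distinct degree-2 extensions, so [K:Q] = 4 (Klein four Galois group).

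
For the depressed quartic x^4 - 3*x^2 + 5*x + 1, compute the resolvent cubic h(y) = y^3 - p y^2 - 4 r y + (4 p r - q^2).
h(y) = y^3 + 3*y^2 - 4*y - 37

Identify coefficients: p = -3, q = 5, r = 1.
Plug into h(y) = y^3 - p y^2 - 4 r y + (4 p r - q^2):
  h(y) = y^3 - (-3) y^2 - 4*(1) y + (4*(-3)*(1) - (5)^2)
       = y^3 + (3) y^2 + (-4) y + (-37).
Simplifying: h(y) = y^3 + 3*y^2 - 4*y - 37.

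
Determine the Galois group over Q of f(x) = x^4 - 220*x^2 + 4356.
Gal(K/Q) = Z/2Z (cyclic of order 2)

f factors as (x^2 - 198)(x^2 - 22), so the splitting field is K = Q(sqrt(198), sqrt(22)). The squarefree part of 198 is 22 and the squarefree part of 22 is also 22, so sqrt(198) and sqrt(22) are both rational multiples of sqrt(22). Hence Q(sqrt(198)) = Q(sqrt(22)) = Q(sqrt(22)), and the splitting field collapses to a single degree-2 extension with Galois group Z/2Z.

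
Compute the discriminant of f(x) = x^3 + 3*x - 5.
Δ = -783

For a depressed cubic x^3 + p x + q the discriminant is Δ = -4 p^3 - 27 q^2 = -4*(3)^3 - 27*(-5)^2 = -108 - 675 = -783.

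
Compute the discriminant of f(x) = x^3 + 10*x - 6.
Δ = -4972

For a depressed cubic x^3 + p x + q the discriminant is Δ = -4 p^3 - 27 q^2 = -4*(10)^3 - 27*(-6)^2 = -4000 - 972 = -4972.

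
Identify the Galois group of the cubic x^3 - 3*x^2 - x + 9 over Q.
Gal(K/Q) = S_3 (symmetric group of order 6)

Compute the discriminant of x^3 + (-3)*x^2 + (-1)*x + (9): Δ = -716. Since Δ is not a rational square, the Galois group is not contained in A_3; it must be the full S_3 (irreducibility of the cubic rules out anything smaller).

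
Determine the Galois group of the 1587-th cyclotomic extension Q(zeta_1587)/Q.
|Gal(Q(zeta_1587)/Q)| = phi(1587) = 1012; group ≅ (Z/1587Z)^* ≅ Z/2Z × Z/506Z

The n-th cyclotomic polynomial Φ_1587(x) is the minimal polynomial of zeta_1587 over Q and has degree phi(1587) = 1012. So Q(zeta_1587) is a degree-1012 Galois extension with Galois group (Z/1587Z)^*. By CRT, (Z/1587Z)^* ≅ (Z/3Z)^* × (Z/529Z)^*. Each prime-power unit group is (Z/3Z)^* ≅ Z/2Z; (Z/529Z)^* ≅ Z/506Z. Hence Gal(Q(zeta_1587)/Q) ≅ Z/2Z × Z/506Z.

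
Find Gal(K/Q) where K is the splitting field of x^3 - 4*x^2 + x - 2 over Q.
Gal(K/Q) = S_3 (symmetric group of order 6)

Compute the discriminant of x^3 + (-4)*x^2 + (1)*x + (-2): Δ = -464. Since Δ is not a rational square, the Galois group is not contained in A_3; it must be the full S_3 (irreducibility of the cubic rules out anything smaller).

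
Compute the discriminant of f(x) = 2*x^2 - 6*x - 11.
Δ = 124

For a quadratic a x^2 + b x + c the discriminant is Δ = b^2 - 4ac = (-6)^2 - 4*(2)*(-11) = 36 - (-88) = 124.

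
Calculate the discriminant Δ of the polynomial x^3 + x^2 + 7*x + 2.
Δ = -1187

For x^3 + a x^2 + b x + c the discriminant is Δ = 18 a b c - 4 a^3 c + a^2 b^2 - 4 b^3 - 27 c^2.
Plug a = 1, b = 7, c = 2:
  18*(1)*(7)*(2) - 4*(1)^3*(2) + (1)^2*(7)^2 - 4*(7)^3 - 27*(2)^2
  = 252 + (-8) + 49 + (-1372) + (-108)
  = -1187.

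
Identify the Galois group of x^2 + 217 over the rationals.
Gal(K/Q) = Z/2Z (cyclic of order 2)

x^2 + 217 is irreducible over Q since -217 is not a rational square. The splitting field Q(sqrt(-217)) has degree 2 over Q, and its unique nontrivial automorphism is sqrt(-217) ↦ -sqrt(-217). Hence Gal(Q(sqrt(-217))/Q) = Z/2Z.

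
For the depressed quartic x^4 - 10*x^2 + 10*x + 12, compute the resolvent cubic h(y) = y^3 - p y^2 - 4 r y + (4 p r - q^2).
h(y) = y^3 + 10*y^2 - 48*y - 580

Identify coefficients: p = -10, q = 10, r = 12.
Plug into h(y) = y^3 - p y^2 - 4 r y + (4 p r - q^2):
  h(y) = y^3 - (-10) y^2 - 4*(12) y + (4*(-10)*(12) - (10)^2)
       = y^3 + (10) y^2 + (-48) y + (-580).
Simplifying: h(y) = y^3 + 10*y^2 - 48*y - 580.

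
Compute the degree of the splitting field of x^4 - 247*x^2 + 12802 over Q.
[K:Q] = 4

f factors as (x^2 - 173)(x^2 - 74); the splitting field is K = Q(sqrt(173), sqrt(74)). Since 173, 74, and 12802 are all non-squares in Q, the three subfields Q(sqrt(173)), Q(sqrt(74)), Q(sqrt(12802)) are distinct degree-2 extensions, so [K:Q] = 4 (Klein four Galois group).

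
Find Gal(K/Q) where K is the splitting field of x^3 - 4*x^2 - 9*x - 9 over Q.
Gal(K/Q) = S_3 (symmetric group of order 6)

Compute the discriminant of x^3 + (-4)*x^2 + (-9)*x + (-9): Δ = -6111. Since Δ is not a rational square, the Galois group is not contained in A_3; it must be the full S_3 (irreducibility of the cubic rules out anything smaller).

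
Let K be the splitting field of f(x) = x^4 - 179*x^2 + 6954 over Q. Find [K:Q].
[K:Q] = 4

f factors as (x^2 - 57)(x^2 - 122); the splitting field is K = Q(sqrt(57), sqrt(122)). Since 57, 122, and 6954 are all non-squares in Q, the three subfields Q(sqrt(57)), Q(sqrt(122)), Q(sqrt(6954)) are distinct degree-2 extensions, so [K:Q] = 4 (Klein four Galois group).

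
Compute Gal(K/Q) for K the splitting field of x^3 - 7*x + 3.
Gal(K/Q) = S_3 (symmetric group of order 6)

Compute the discriminant of x^3 + (0)*x^2 + (-7)*x + (3): Δ = 1129. Since Δ is not a rational square, the Galois group is not contained in A_3; it must be the full S_3 (irreducibility of the cubic rules out anything smaller).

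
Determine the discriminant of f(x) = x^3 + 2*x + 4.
Δ = -464

For a depressed cubic x^3 + p x + q the discriminant is Δ = -4 p^3 - 27 q^2 = -4*(2)^3 - 27*(4)^2 = -32 - 432 = -464.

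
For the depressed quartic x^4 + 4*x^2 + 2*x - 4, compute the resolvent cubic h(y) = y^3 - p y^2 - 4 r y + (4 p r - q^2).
h(y) = y^3 - 4*y^2 + 16*y - 68

Identify coefficients: p = 4, q = 2, r = -4.
Plug into h(y) = y^3 - p y^2 - 4 r y + (4 p r - q^2):
  h(y) = y^3 - (4) y^2 - 4*(-4) y + (4*(4)*(-4) - (2)^2)
       = y^3 + (-4) y^2 + (16) y + (-68).
Simplifying: h(y) = y^3 - 4*y^2 + 16*y - 68.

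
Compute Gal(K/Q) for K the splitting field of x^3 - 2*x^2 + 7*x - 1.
Gal(K/Q) = S_3 (symmetric group of order 6)

Compute the discriminant of x^3 + (-2)*x^2 + (7)*x + (-1): Δ = -983. Since Δ is not a rational square, the Galois group is not contained in A_3; it must be the full S_3 (irreducibility of the cubic rules out anything smaller).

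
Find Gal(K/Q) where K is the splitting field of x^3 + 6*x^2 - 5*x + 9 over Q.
Gal(K/Q) = S_3 (symmetric group of order 6)

Compute the discriminant of x^3 + (6)*x^2 + (-5)*x + (9): Δ = -13423. Since Δ is not a rational square, the Galois group is not contained in A_3; it must be the full S_3 (irreducibility of the cubic rules out anything smaller).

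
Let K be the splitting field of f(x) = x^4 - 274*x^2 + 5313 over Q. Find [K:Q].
[K:Q] = 4

f factors as (x^2 - 21)(x^2 - 253); the splitting field is K = Q(sqrt(21), sqrt(253)). Since 21, 253, and 5313 are all non-squares in Q, the three subfields Q(sqrt(21)), Q(sqrt(253)), Q(sqrt(5313)) are distinct degree-2 extensions, so [K:Q] = 4 (Klein four Galois group).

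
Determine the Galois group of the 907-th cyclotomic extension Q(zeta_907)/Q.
|Gal(Q(zeta_907)/Q)| = phi(907) = 906; group ≅ (Z/907Z)^* ≅ Z/906Z

The n-th cyclotomic polynomial Φ_907(x) is the minimal polynomial of zeta_907 over Q and has degree phi(907) = 906. So Q(zeta_907) is a degree-906 Galois extension with Galois group (Z/907Z)^*. (Z/907Z)^* is cyclic since 907 is an odd prime power (or 4). Hence Gal(Q(zeta_907)/Q) ≅ Z/906Z.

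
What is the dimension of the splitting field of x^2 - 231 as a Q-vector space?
[K:Q] = 2

The polynomial x^2 - 231 is irreducible over Q since 231 is not a perfect square. Its splitting field is Q(sqrt(231)), which has degree 2 over Q.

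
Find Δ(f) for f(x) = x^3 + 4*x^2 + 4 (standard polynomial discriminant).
Δ = -1456

For x^3 + a x^2 + b x + c the discriminant is Δ = 18 a b c - 4 a^3 c + a^2 b^2 - 4 b^3 - 27 c^2.
Plug a = 4, b = 0, c = 4:
  18*(4)*(0)*(4) - 4*(4)^3*(4) + (4)^2*(0)^2 - 4*(0)^3 - 27*(4)^2
  = 0 + (-1024) + 0 + (0) + (-432)
  = -1456.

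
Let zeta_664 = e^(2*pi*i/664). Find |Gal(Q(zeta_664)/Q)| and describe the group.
|Gal(Q(zeta_664)/Q)| = phi(664) = 328; group ≅ (Z/664Z)^* ≅ Z/2Z × Z/2Z × Z/82Z

The n-th cyclotomic polynomial Φ_664(x) is the minimal polynomial of zeta_664 over Q and has degree phi(664) = 328. So Q(zeta_664) is a degree-328 Galois extension with Galois group (Z/664Z)^*. By CRT, (Z/664Z)^* ≅ (Z/8Z)^* × (Z/83Z)^*. Each prime-power unit group is (Z/8Z)^* ≅ Z/2Z × Z/2Z; (Z/83Z)^* ≅ Z/82Z. Hence Gal(Q(zeta_664)/Q) ≅ Z/2Z × Z/2Z × Z/82Z.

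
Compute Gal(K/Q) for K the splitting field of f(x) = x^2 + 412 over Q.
Gal(K/Q) = Z/2Z (cyclic of order 2)

x^2 + 412 is irreducible over Q since -412 is not a rational square. The splitting field Q(sqrt(-412)) has degree 2 over Q, and its unique nontrivial automorphism is sqrt(-412) ↦ -sqrt(-412). Hence Gal(Q(sqrt(-412))/Q) = Z/2Z.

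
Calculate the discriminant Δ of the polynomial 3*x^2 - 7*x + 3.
Δ = 13

For a quadratic a x^2 + b x + c the discriminant is Δ = b^2 - 4ac = (-7)^2 - 4*(3)*(3) = 49 - (36) = 13.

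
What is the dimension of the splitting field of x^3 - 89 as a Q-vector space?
[K:Q] = 6

x^3 - 89 has one real root r = 89^(1/3) and two complex roots r*zeta_3, r*zeta_3^2 where zeta_3 = e^(2*pi*i/3). The splitting field is Q(r, zeta_3). [Q(r):Q] = 3 and [Q(zeta_3):Q] = 2 with gcd = 1, so [Q(r, zeta_3):Q] = 3 * 2 = 6.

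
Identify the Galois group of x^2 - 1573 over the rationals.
Gal(K/Q) = Z/2Z (cyclic of order 2)

x^2 - 1573 is irreducible over Q since 1573 is not a rational square. The splitting field Q(sqrt(1573)) has degree 2 over Q, and its unique nontrivial automorphism is sqrt(1573) ↦ -sqrt(1573). Hence Gal(Q(sqrt(1573))/Q) = Z/2Z.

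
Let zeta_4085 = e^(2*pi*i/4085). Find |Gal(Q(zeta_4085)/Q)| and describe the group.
|Gal(Q(zeta_4085)/Q)| = phi(4085) = 3024; group ≅ (Z/4085Z)^* ≅ Z/4Z × Z/18Z × Z/42Z

The n-th cyclotomic polynomial Φ_4085(x) is the minimal polynomial of zeta_4085 over Q and has degree phi(4085) = 3024. So Q(zeta_4085) is a degree-3024 Galois extension with Galois group (Z/4085Z)^*. By CRT, (Z/4085Z)^* ≅ (Z/5Z)^* × (Z/19Z)^* × (Z/43Z)^*. Each prime-power unit group is (Z/5Z)^* ≅ Z/4Z; (Z/19Z)^* ≅ Z/18Z; (Z/43Z)^* ≅ Z/42Z. Hence Gal(Q(zeta_4085)/Q) ≅ Z/4Z × Z/18Z × Z/42Z.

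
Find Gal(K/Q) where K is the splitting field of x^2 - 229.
Gal(K/Q) = Z/2Z (cyclic of order 2)

x^2 - 229 is irreducible over Q since 229 is not a rational square. The splitting field Q(sqrt(229)) has degree 2 over Q, and its unique nontrivial automorphism is sqrt(229) ↦ -sqrt(229). Hence Gal(Q(sqrt(229))/Q) = Z/2Z.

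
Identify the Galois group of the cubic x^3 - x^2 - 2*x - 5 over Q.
Gal(K/Q) = S_3 (symmetric group of order 6)

Compute the discriminant of x^3 + (-1)*x^2 + (-2)*x + (-5): Δ = -839. Since Δ is not a rational square, the Galois group is not contained in A_3; it must be the full S_3 (irreducibility of the cubic rules out anything smaller).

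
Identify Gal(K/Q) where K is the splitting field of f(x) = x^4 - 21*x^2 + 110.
Gal(K/Q) = V_4 (Klein four-group, Z/2Z × Z/2Z)

f factors as (x^2 - 11)(x^2 - 10), so the splitting field is K = Q(sqrt(11), sqrt(10)). The elements 11, 10, 110 are all non-squares in Q, so sqrt(11) and sqrt(10) generate independent quadratic extensions. Thus [K:Q] = 4 and Gal(K/Q) is generated by the two order-2 automorphisms sqrt(11) ↦ -sqrt(11) and sqrt(10) ↦ -sqrt(10), giving V_4.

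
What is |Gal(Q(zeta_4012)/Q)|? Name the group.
|Gal(Q(zeta_4012)/Q)| = phi(4012) = 1856; group ≅ (Z/4012Z)^* ≅ Z/2Z × Z/16Z × Z/58Z

The n-th cyclotomic polynomial Φ_4012(x) is the minimal polynomial of zeta_4012 over Q and has degree phi(4012) = 1856. So Q(zeta_4012) is a degree-1856 Galois extension with Galois group (Z/4012Z)^*. By CRT, (Z/4012Z)^* ≅ (Z/4Z)^* × (Z/17Z)^* × (Z/59Z)^*. Each prime-power unit group is (Z/4Z)^* ≅ Z/2Z; (Z/17Z)^* ≅ Z/16Z; (Z/59Z)^* ≅ Z/58Z. Hence Gal(Q(zeta_4012)/Q) ≅ Z/2Z × Z/16Z × Z/58Z.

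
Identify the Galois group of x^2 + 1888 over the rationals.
Gal(K/Q) = Z/2Z (cyclic of order 2)

x^2 + 1888 is irreducible over Q since -1888 is not a rational square. The splitting field Q(sqrt(-1888)) has degree 2 over Q, and its unique nontrivial automorphism is sqrt(-1888) ↦ -sqrt(-1888). Hence Gal(Q(sqrt(-1888))/Q) = Z/2Z.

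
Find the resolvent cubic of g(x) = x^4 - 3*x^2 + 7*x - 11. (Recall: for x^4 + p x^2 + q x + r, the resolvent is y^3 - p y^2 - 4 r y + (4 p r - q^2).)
h(y) = y^3 + 3*y^2 + 44*y + 83

Identify coefficients: p = -3, q = 7, r = -11.
Plug into h(y) = y^3 - p y^2 - 4 r y + (4 p r - q^2):
  h(y) = y^3 - (-3) y^2 - 4*(-11) y + (4*(-3)*(-11) - (7)^2)
       = y^3 + (3) y^2 + (44) y + (83).
Simplifying: h(y) = y^3 + 3*y^2 + 44*y + 83.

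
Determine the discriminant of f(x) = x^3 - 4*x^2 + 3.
Δ = 525

For x^3 + a x^2 + b x + c the discriminant is Δ = 18 a b c - 4 a^3 c + a^2 b^2 - 4 b^3 - 27 c^2.
Plug a = -4, b = 0, c = 3:
  18*(-4)*(0)*(3) - 4*(-4)^3*(3) + (-4)^2*(0)^2 - 4*(0)^3 - 27*(3)^2
  = 0 + (768) + 0 + (0) + (-243)
  = 525.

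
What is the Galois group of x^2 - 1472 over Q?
Gal(K/Q) = Z/2Z (cyclic of order 2)

x^2 - 1472 is irreducible over Q since 1472 is not a rational square. The splitting field Q(sqrt(1472)) has degree 2 over Q, and its unique nontrivial automorphism is sqrt(1472) ↦ -sqrt(1472). Hence Gal(Q(sqrt(1472))/Q) = Z/2Z.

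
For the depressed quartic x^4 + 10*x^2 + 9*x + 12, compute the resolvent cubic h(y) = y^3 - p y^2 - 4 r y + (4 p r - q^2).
h(y) = y^3 - 10*y^2 - 48*y + 399

Identify coefficients: p = 10, q = 9, r = 12.
Plug into h(y) = y^3 - p y^2 - 4 r y + (4 p r - q^2):
  h(y) = y^3 - (10) y^2 - 4*(12) y + (4*(10)*(12) - (9)^2)
       = y^3 + (-10) y^2 + (-48) y + (399).
Simplifying: h(y) = y^3 - 10*y^2 - 48*y + 399.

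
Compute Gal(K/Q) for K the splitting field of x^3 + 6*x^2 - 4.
Gal(K/Q) = S_3 (symmetric group of order 6)

Compute the discriminant of x^3 + (6)*x^2 + (0)*x + (-4): Δ = 3024. Since Δ is not a rational square, the Galois group is not contained in A_3; it must be the full S_3 (irreducibility of the cubic rules out anything smaller).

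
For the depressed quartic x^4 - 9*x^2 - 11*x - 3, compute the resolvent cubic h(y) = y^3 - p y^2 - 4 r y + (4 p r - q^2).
h(y) = y^3 + 9*y^2 + 12*y - 13

Identify coefficients: p = -9, q = -11, r = -3.
Plug into h(y) = y^3 - p y^2 - 4 r y + (4 p r - q^2):
  h(y) = y^3 - (-9) y^2 - 4*(-3) y + (4*(-9)*(-3) - (-11)^2)
       = y^3 + (9) y^2 + (12) y + (-13).
Simplifying: h(y) = y^3 + 9*y^2 + 12*y - 13.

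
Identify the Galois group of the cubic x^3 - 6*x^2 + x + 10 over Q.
Gal(K/Q) = S_3 (symmetric group of order 6)

Compute the discriminant of x^3 + (-6)*x^2 + (1)*x + (10): Δ = 4892. Since Δ is not a rational square, the Galois group is not contained in A_3; it must be the full S_3 (irreducibility of the cubic rules out anything smaller).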